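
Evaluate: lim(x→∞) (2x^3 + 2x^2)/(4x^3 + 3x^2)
This is an ∞/∞ indeterminate form.

Apply L'Hôpital's rule: differentiate numerator and denominator separately.
  f(x) = 2·x^3 + 2·x^2   ⇒   f'(x) = 6·x^2 + 4·x
  g(x) = 4·x^3 + 3·x^2   ⇒   g'(x) = 12·x^2 + 6·x
  lim(x→∞) f'(x)/g'(x) = lim(x→∞) (6·x^2 + 4·x)/(12·x^2 + 6·x)
  = 1/2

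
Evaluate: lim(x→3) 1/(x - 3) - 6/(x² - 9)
This is an ∞-∞ indeterminate form.

Combine fractions or rationalize to convert ∞-∞ to 0/0 form:
  lim(x→3) 1/(x - 3) - 6/(x² - 9) = 1/6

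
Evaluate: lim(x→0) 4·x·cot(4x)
This is a 0·∞ indeterminate form.

Rewrite 0·∞ as a quotient (0/0 or ∞/∞ form), then apply L'Hôpital's rule:
  lim(x→0) 4·x·cot(4x) = 1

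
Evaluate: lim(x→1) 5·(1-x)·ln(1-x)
This is a 0·∞ indeterminate form.

Rewrite 0·∞ as a quotient (0/0 or ∞/∞ form), then apply L'Hôpital's rule:
  lim(x→1) 5·(1-x)·ln(1-x) = 0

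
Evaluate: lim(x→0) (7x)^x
This is an exponential indeterminate form.

For exponential indeterminate forms, take the natural log:
  Let L = lim(x→0) (7x)^x
  Then ln(L) = lim(x→0) [exponent × ln(base)]
  Evaluate using L'Hôpital or standard limits, then exponentiate.
  L = 1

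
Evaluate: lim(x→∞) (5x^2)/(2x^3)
This is an ∞/∞ indeterminate form.

Apply L'Hôpital's rule: differentiate numerator and denominator separately.
  f(x) = 5·x^2   ⇒   f'(x) = 10·x
  g(x) = 2·x^3   ⇒   g'(x) = 6·x^2
  lim(x→∞) f'(x)/g'(x) = lim(x→∞) (10·x)/(6·x^2)
  = 0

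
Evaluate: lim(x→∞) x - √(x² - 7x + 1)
This is an ∞-∞ indeterminate form.

Combine fractions or rationalize to convert ∞-∞ to 0/0 form:
  lim(x→∞) x - √(x² - 7x + 1) = 7/2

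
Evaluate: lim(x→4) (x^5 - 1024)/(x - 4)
This is a standard limit.

Factor or rationalize the expression:
  lim(x→4) (x^5 - 1024)/(x - 4) = 1280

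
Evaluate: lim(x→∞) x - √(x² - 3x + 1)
This is an ∞-∞ indeterminate form.

Combine fractions or rationalize to convert ∞-∞ to 0/0 form:
  lim(x→∞) x - √(x² - 3x + 1) = 3/2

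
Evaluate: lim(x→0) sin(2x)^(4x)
This is an exponential indeterminate form.

For exponential indeterminate forms, take the natural log:
  Let L = lim(x→0) sin(2x)^(4x)
  Then ln(L) = lim(x→0) [exponent × ln(base)]
  Evaluate using L'Hôpital or standard limits, then exponentiate.
  L = 1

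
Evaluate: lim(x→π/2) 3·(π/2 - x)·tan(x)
This is a 0·∞ indeterminate form.

Rewrite 0·∞ as a quotient (0/0 or ∞/∞ form), then apply L'Hôpital's rule:
  lim(x→π/2) 3·(π/2 - x)·tan(x) = 3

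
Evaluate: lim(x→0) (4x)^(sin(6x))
This is an exponential indeterminate form.

For exponential indeterminate forms, take the natural log:
  Let L = lim(x→0) (4x)^(sin(6x))
  Then ln(L) = lim(x→0) [exponent × ln(base)]
  Evaluate using L'Hôpital or standard limits, then exponentiate.
  L = 1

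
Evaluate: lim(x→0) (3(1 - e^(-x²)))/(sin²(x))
This is a 0/0 indeterminate form.

Apply L'Hôpital's rule: differentiate numerator and denominator separately.
  f(x) = 3 - 3·e^(-x^2)   ⇒   f'(x) = 6·x·e^(-x^2)
  g(x) = sin(x)^2   ⇒   g'(x) = 2·sin(x)·cos(x)
  lim(x→0) f'(x)/g'(x) = lim(x→0) (6·x·e^(-x^2))/(2·sin(x)·cos(x))
  = 3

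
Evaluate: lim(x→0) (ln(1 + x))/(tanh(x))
This is a 0/0 indeterminate form.

Apply L'Hôpital's rule: differentiate numerator and denominator separately.
  f(x) = ln(x + 1)   ⇒   f'(x) = 1/(x + 1)
  g(x) = tanh(x)   ⇒   g'(x) = 1 - tanh(x)^2
  lim(x→0) f'(x)/g'(x) = lim(x→0) (1/(x + 1))/(1 - tanh(x)^2)
  = 1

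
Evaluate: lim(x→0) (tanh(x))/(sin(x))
This is a 0/0 indeterminate form.

Apply L'Hôpital's rule: differentiate numerator and denominator separately.
  f(x) = tanh(x)   ⇒   f'(x) = 1 - tanh(x)^2
  g(x) = sin(x)   ⇒   g'(x) = cos(x)
  lim(x→0) f'(x)/g'(x) = lim(x→0) (1 - tanh(x)^2)/(cos(x))
  = 1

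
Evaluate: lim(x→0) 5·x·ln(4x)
This is a 0·∞ indeterminate form.

Rewrite 0·∞ as a quotient (0/0 or ∞/∞ form), then apply L'Hôpital's rule:
  lim(x→0) 5·x·ln(4x) = 0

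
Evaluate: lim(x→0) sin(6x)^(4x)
This is an exponential indeterminate form.

For exponential indeterminate forms, take the natural log:
  Let L = lim(x→0) sin(6x)^(4x)
  Then ln(L) = lim(x→0) [exponent × ln(base)]
  Evaluate using L'Hôpital or standard limits, then exponentiate.
  L = 1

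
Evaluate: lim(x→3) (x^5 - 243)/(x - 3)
This is a standard limit.

Factor or rationalize the expression:
  lim(x→3) (x^5 - 243)/(x - 3) = 405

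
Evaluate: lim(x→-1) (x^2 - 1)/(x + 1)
This is a standard limit.

Factor or rationalize the expression:
  lim(x→-1) (x^2 - 1)/(x + 1) = -2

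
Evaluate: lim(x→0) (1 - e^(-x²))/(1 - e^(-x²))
This is a 0/0 indeterminate form.

Apply L'Hôpital's rule: differentiate numerator and denominator separately.
  f(x) = 1 - e^(-x^2)   ⇒   f'(x) = 2·x·e^(-x^2)
  g(x) = 1 - e^(-x^2)   ⇒   g'(x) = 2·x·e^(-x^2)
  lim(x→0) f'(x)/g'(x) = lim(x→0) (2·x·e^(-x^2))/(2·x·e^(-x^2))
  = 1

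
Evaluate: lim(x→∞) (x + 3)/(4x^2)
This is an ∞/∞ indeterminate form.

Apply L'Hôpital's rule: differentiate numerator and denominator separately.
  f(x) = x + 3   ⇒   f'(x) = 1
  g(x) = 4·x^2   ⇒   g'(x) = 8·x
  lim(x→∞) f'(x)/g'(x) = lim(x→∞) (1)/(8·x)
  = 0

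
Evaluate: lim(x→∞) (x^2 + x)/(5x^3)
This is an ∞/∞ indeterminate form.

Apply L'Hôpital's rule: differentiate numerator and denominator separately.
  f(x) = x^2 + x   ⇒   f'(x) = 2·x + 1
  g(x) = 5·x^3   ⇒   g'(x) = 15·x^2
  lim(x→∞) f'(x)/g'(x) = lim(x→∞) (2·x + 1)/(15·x^2)
  = 0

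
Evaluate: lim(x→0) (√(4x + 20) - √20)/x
This is a standard limit.

Factor or rationalize the expression:
  lim(x→0) (√(4x + 20) - √20)/x = sqrt(5)/5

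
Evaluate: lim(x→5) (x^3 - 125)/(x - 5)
This is a standard limit.

Factor or rationalize the expression:
  lim(x→5) (x^3 - 125)/(x - 5) = 75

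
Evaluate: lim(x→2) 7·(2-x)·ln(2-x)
This is a 0·∞ indeterminate form.

Rewrite 0·∞ as a quotient (0/0 or ∞/∞ form), then apply L'Hôpital's rule:
  lim(x→2) 7·(2-x)·ln(2-x) = 0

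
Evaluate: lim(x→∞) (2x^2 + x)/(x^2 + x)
This is an ∞/∞ indeterminate form.

Apply L'Hôpital's rule: differentiate numerator and denominator separately.
  f(x) = 2·x^2 + x   ⇒   f'(x) = 4·x + 1
  g(x) = x^2 + x   ⇒   g'(x) = 2·x + 1
  lim(x→∞) f'(x)/g'(x) = lim(x→∞) (4·x + 1)/(2·x + 1)
  = 2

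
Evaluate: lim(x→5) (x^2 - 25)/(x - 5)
This is a standard limit.

Factor or rationalize the expression:
  lim(x→5) (x^2 - 25)/(x - 5) = 10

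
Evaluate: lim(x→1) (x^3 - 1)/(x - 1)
This is a standard limit.

Factor or rationalize the expression:
  lim(x→1) (x^3 - 1)/(x - 1) = 3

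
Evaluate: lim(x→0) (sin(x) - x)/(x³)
This is a 0/0 indeterminate form.

Apply L'Hôpital's rule: differentiate numerator and denominator separately.
  f(x) = -x + sin(x)   ⇒   f'(x) = cos(x) - 1
  g(x) = x^3   ⇒   g'(x) = 3·x^2
  lim(x→0) f'(x)/g'(x) = lim(x→0) (cos(x) - 1)/(3·x^2)
  = -1/6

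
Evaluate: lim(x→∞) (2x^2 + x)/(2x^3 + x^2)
This is an ∞/∞ indeterminate form.

Apply L'Hôpital's rule: differentiate numerator and denominator separately.
  f(x) = 2·x^2 + x   ⇒   f'(x) = 4·x + 1
  g(x) = 2·x^3 + x^2   ⇒   g'(x) = 6·x^2 + 2·x
  lim(x→∞) f'(x)/g'(x) = lim(x→∞) (4·x + 1)/(6·x^2 + 2·x)
  = 0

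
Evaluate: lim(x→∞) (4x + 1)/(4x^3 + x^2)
This is an ∞/∞ indeterminate form.

Apply L'Hôpital's rule: differentiate numerator and denominator separately.
  f(x) = 4·x + 1   ⇒   f'(x) = 4
  g(x) = 4·x^3 + x^2   ⇒   g'(x) = 12·x^2 + 2·x
  lim(x→∞) f'(x)/g'(x) = lim(x→∞) (4)/(12·x^2 + 2·x)
  = 0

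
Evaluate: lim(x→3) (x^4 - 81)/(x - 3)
This is a standard limit.

Factor or rationalize the expression:
  lim(x→3) (x^4 - 81)/(x - 3) = 108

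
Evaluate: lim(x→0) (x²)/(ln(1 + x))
This is a 0/0 indeterminate form.

Apply L'Hôpital's rule: differentiate numerator and denominator separately.
  f(x) = x^2   ⇒   f'(x) = 2·x
  g(x) = ln(x + 1)   ⇒   g'(x) = 1/(x + 1)
  lim(x→0) f'(x)/g'(x) = lim(x→0) (2·x)/(1/(x + 1))
  = 0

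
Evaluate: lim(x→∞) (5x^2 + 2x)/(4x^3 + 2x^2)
This is an ∞/∞ indeterminate form.

Apply L'Hôpital's rule: differentiate numerator and denominator separately.
  f(x) = 5·x^2 + 2·x   ⇒   f'(x) = 10·x + 2
  g(x) = 4·x^3 + 2·x^2   ⇒   g'(x) = 12·x^2 + 4·x
  lim(x→∞) f'(x)/g'(x) = lim(x→∞) (10·x + 2)/(12·x^2 + 4·x)
  = 0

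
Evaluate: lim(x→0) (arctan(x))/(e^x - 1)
This is a 0/0 indeterminate form.

Apply L'Hôpital's rule: differentiate numerator and denominator separately.
  f(x) = atan(x)   ⇒   f'(x) = 1/(x^2 + 1)
  g(x) = e^(x) - 1   ⇒   g'(x) = e^(x)
  lim(x→0) f'(x)/g'(x) = lim(x→0) (1/(x^2 + 1))/(e^(x))
  = 1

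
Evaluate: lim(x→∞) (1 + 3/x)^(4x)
This is an exponential indeterminate form.

For exponential indeterminate forms, take the natural log:
  Let L = lim(x→∞) (1 + 3/x)^(4x)
  Then ln(L) = lim(x→∞) [exponent × ln(base)]
  Evaluate using L'Hôpital or standard limits, then exponentiate.
  L = e^(12)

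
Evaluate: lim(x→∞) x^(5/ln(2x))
This is an exponential indeterminate form.

For exponential indeterminate forms, take the natural log:
  Let L = lim(x→∞) x^(5/ln(2x))
  Then ln(L) = lim(x→∞) [exponent × ln(base)]
  Evaluate using L'Hôpital or standard limits, then exponentiate.
  L = e^(5)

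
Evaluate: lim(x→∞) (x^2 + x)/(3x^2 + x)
This is an ∞/∞ indeterminate form.

Apply L'Hôpital's rule: differentiate numerator and denominator separately.
  f(x) = x^2 + x   ⇒   f'(x) = 2·x + 1
  g(x) = 3·x^2 + x   ⇒   g'(x) = 6·x + 1
  lim(x→∞) f'(x)/g'(x) = lim(x→∞) (2·x + 1)/(6·x + 1)
  = 1/3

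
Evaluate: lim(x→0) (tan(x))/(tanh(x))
This is a 0/0 indeterminate form.

Apply L'Hôpital's rule: differentiate numerator and denominator separately.
  f(x) = tan(x)   ⇒   f'(x) = tan(x)^2 + 1
  g(x) = tanh(x)   ⇒   g'(x) = 1 - tanh(x)^2
  lim(x→0) f'(x)/g'(x) = lim(x→0) (tan(x)^2 + 1)/(1 - tanh(x)^2)
  = 1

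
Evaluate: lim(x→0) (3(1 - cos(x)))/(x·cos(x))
This is a 0/0 indeterminate form.

Apply L'Hôpital's rule: differentiate numerator and denominator separately.
  f(x) = 3 - 3·cos(x)   ⇒   f'(x) = 3·sin(x)
  g(x) = x·cos(x)   ⇒   g'(x) = -x·sin(x) + cos(x)
  lim(x→0) f'(x)/g'(x) = lim(x→0) (3·sin(x))/(-x·sin(x) + cos(x))
  = 0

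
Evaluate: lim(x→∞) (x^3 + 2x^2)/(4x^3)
This is an ∞/∞ indeterminate form.

Apply L'Hôpital's rule: differentiate numerator and denominator separately.
  f(x) = x^3 + 2·x^2   ⇒   f'(x) = 3·x^2 + 4·x
  g(x) = 4·x^3   ⇒   g'(x) = 12·x^2
  lim(x→∞) f'(x)/g'(x) = lim(x→∞) (3·x^2 + 4·x)/(12·x^2)
  = 1/4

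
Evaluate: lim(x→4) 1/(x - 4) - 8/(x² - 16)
This is an ∞-∞ indeterminate form.

Combine fractions or rationalize to convert ∞-∞ to 0/0 form:
  lim(x→4) 1/(x - 4) - 8/(x² - 16) = 1/8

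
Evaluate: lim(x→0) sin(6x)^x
This is an exponential indeterminate form.

For exponential indeterminate forms, take the natural log:
  Let L = lim(x→0) sin(6x)^x
  Then ln(L) = lim(x→0) [exponent × ln(base)]
  Evaluate using L'Hôpital or standard limits, then exponentiate.
  L = 1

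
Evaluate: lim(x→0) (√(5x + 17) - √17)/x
This is a standard limit.

Factor or rationalize the expression:
  lim(x→0) (√(5x + 17) - √17)/x = 5·sqrt(17)/34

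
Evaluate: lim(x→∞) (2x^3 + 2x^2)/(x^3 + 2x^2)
This is an ∞/∞ indeterminate form.

Apply L'Hôpital's rule: differentiate numerator and denominator separately.
  f(x) = 2·x^3 + 2·x^2   ⇒   f'(x) = 6·x^2 + 4·x
  g(x) = x^3 + 2·x^2   ⇒   g'(x) = 3·x^2 + 4·x
  lim(x→∞) f'(x)/g'(x) = lim(x→∞) (6·x^2 + 4·x)/(3·x^2 + 4·x)
  = 2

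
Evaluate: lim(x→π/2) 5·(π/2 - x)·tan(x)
This is a 0·∞ indeterminate form.

Rewrite 0·∞ as a quotient (0/0 or ∞/∞ form), then apply L'Hôpital's rule:
  lim(x→π/2) 5·(π/2 - x)·tan(x) = 5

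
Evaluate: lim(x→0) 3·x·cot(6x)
This is a 0·∞ indeterminate form.

Rewrite 0·∞ as a quotient (0/0 or ∞/∞ form), then apply L'Hôpital's rule:
  lim(x→0) 3·x·cot(6x) = 1/2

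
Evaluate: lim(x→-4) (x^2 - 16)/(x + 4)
This is a standard limit.

Factor or rationalize the expression:
  lim(x→-4) (x^2 - 16)/(x + 4) = -8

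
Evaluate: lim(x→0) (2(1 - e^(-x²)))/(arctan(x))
This is a 0/0 indeterminate form.

Apply L'Hôpital's rule: differentiate numerator and denominator separately.
  f(x) = 2 - 2·e^(-x^2)   ⇒   f'(x) = 4·x·e^(-x^2)
  g(x) = atan(x)   ⇒   g'(x) = 1/(x^2 + 1)
  lim(x→0) f'(x)/g'(x) = lim(x→0) (4·x·e^(-x^2))/(1/(x^2 + 1))
  = 0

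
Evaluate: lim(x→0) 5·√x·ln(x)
This is a 0·∞ indeterminate form.

Rewrite 0·∞ as a quotient (0/0 or ∞/∞ form), then apply L'Hôpital's rule:
  lim(x→0) 5·√x·ln(x) = 0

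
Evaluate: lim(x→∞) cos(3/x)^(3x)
This is an exponential indeterminate form.

For exponential indeterminate forms, take the natural log:
  Let L = lim(x→∞) cos(3/x)^(3x)
  Then ln(L) = lim(x→∞) [exponent × ln(base)]
  Evaluate using L'Hôpital or standard limits, then exponentiate.
  L = 1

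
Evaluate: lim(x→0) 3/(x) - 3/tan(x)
This is an ∞-∞ indeterminate form.

Combine fractions or rationalize to convert ∞-∞ to 0/0 form:
  lim(x→0) 3/(x) - 3/tan(x) = 0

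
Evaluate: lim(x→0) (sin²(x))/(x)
This is a 0/0 indeterminate form.

Apply L'Hôpital's rule: differentiate numerator and denominator separately.
  f(x) = sin(x)^2   ⇒   f'(x) = 2·sin(x)·cos(x)
  g(x) = x   ⇒   g'(x) = 1
  lim(x→0) f'(x)/g'(x) = lim(x→0) (2·sin(x)·cos(x))/(1)
  = 0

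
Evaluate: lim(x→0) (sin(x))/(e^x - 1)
This is a 0/0 indeterminate form.

Apply L'Hôpital's rule: differentiate numerator and denominator separately.
  f(x) = sin(x)   ⇒   f'(x) = cos(x)
  g(x) = e^(x) - 1   ⇒   g'(x) = e^(x)
  lim(x→0) f'(x)/g'(x) = lim(x→0) (cos(x))/(e^(x))
  = 1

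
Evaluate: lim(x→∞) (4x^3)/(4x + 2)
This is an ∞/∞ indeterminate form.

Apply L'Hôpital's rule: differentiate numerator and denominator separately.
  f(x) = 4·x^3   ⇒   f'(x) = 12·x^2
  g(x) = 4·x + 2   ⇒   g'(x) = 4
  lim(x→∞) f'(x)/g'(x) = lim(x→∞) (12·x^2)/(4)
  = ∞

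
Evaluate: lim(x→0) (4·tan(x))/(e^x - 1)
This is a 0/0 indeterminate form.

Apply L'Hôpital's rule: differentiate numerator and denominator separately.
  f(x) = 4·tan(x)   ⇒   f'(x) = 4·tan(x)^2 + 4
  g(x) = e^(x) - 1   ⇒   g'(x) = e^(x)
  lim(x→0) f'(x)/g'(x) = lim(x→0) (4·tan(x)^2 + 4)/(e^(x))
  = 4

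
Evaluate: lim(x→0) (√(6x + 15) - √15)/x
This is a standard limit.

Factor or rationalize the expression:
  lim(x→0) (√(6x + 15) - √15)/x = sqrt(15)/5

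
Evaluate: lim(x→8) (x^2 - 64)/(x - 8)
This is a standard limit.

Factor or rationalize the expression:
  lim(x→8) (x^2 - 64)/(x - 8) = 16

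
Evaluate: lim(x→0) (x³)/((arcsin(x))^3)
This is a 0/0 indeterminate form.

Apply L'Hôpital's rule: differentiate numerator and denominator separately.
  f(x) = x^3   ⇒   f'(x) = 3·x^2
  g(x) = asin(x)^3   ⇒   g'(x) = 3·asin(x)^2/sqrt(1 - x^2)
  lim(x→0) f'(x)/g'(x) = lim(x→0) (3·x^2)/(3·asin(x)^2/sqrt(1 - x^2))
  = 1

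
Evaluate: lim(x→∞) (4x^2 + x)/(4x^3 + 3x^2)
This is an ∞/∞ indeterminate form.

Apply L'Hôpital's rule: differentiate numerator and denominator separately.
  f(x) = 4·x^2 + x   ⇒   f'(x) = 8·x + 1
  g(x) = 4·x^3 + 3·x^2   ⇒   g'(x) = 12·x^2 + 6·x
  lim(x→∞) f'(x)/g'(x) = lim(x→∞) (8·x + 1)/(12·x^2 + 6·x)
  = 0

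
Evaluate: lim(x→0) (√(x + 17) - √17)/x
This is a standard limit.

Factor or rationalize the expression:
  lim(x→0) (√(x + 17) - √17)/x = sqrt(17)/34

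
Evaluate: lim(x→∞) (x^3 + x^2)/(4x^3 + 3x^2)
This is an ∞/∞ indeterminate form.

Apply L'Hôpital's rule: differentiate numerator and denominator separately.
  f(x) = x^3 + x^2   ⇒   f'(x) = 3·x^2 + 2·x
  g(x) = 4·x^3 + 3·x^2   ⇒   g'(x) = 12·x^2 + 6·x
  lim(x→∞) f'(x)/g'(x) = lim(x→∞) (3·x^2 + 2·x)/(12·x^2 + 6·x)
  = 1/4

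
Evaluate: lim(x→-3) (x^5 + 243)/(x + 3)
This is a standard limit.

Factor or rationalize the expression:
  lim(x→-3) (x^5 + 243)/(x + 3) = 405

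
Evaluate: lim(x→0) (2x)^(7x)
This is an exponential indeterminate form.

For exponential indeterminate forms, take the natural log:
  Let L = lim(x→0) (2x)^(7x)
  Then ln(L) = lim(x→0) [exponent × ln(base)]
  Evaluate using L'Hôpital or standard limits, then exponentiate.
  L = 1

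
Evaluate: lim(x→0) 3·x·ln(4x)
This is a 0·∞ indeterminate form.

Rewrite 0·∞ as a quotient (0/0 or ∞/∞ form), then apply L'Hôpital's rule:
  lim(x→0) 3·x·ln(4x) = 0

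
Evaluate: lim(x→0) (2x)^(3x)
This is an exponential indeterminate form.

For exponential indeterminate forms, take the natural log:
  Let L = lim(x→0) (2x)^(3x)
  Then ln(L) = lim(x→0) [exponent × ln(base)]
  Evaluate using L'Hôpital or standard limits, then exponentiate.
  L = 1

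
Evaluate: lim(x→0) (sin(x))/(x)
This is a 0/0 indeterminate form.

Apply L'Hôpital's rule: differentiate numerator and denominator separately.
  f(x) = sin(x)   ⇒   f'(x) = cos(x)
  g(x) = x   ⇒   g'(x) = 1
  lim(x→0) f'(x)/g'(x) = lim(x→0) (cos(x))/(1)
  = 1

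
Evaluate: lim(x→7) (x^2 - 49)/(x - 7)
This is a standard limit.

Factor or rationalize the expression:
  lim(x→7) (x^2 - 49)/(x - 7) = 14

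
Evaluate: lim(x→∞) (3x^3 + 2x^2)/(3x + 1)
This is an ∞/∞ indeterminate form.

Apply L'Hôpital's rule: differentiate numerator and denominator separately.
  f(x) = 3·x^3 + 2·x^2   ⇒   f'(x) = 9·x^2 + 4·x
  g(x) = 3·x + 1   ⇒   g'(x) = 3
  lim(x→∞) f'(x)/g'(x) = lim(x→∞) (9·x^2 + 4·x)/(3)
  = ∞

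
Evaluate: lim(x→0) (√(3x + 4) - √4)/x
This is a standard limit.

Factor or rationalize the expression:
  lim(x→0) (√(3x + 4) - √4)/x = 3/4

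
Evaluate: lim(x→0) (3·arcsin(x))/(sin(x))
This is a 0/0 indeterminate form.

Apply L'Hôpital's rule: differentiate numerator and denominator separately.
  f(x) = 3·asin(x)   ⇒   f'(x) = 3/sqrt(1 - x^2)
  g(x) = sin(x)   ⇒   g'(x) = cos(x)
  lim(x→0) f'(x)/g'(x) = lim(x→0) (3/sqrt(1 - x^2))/(cos(x))
  = 3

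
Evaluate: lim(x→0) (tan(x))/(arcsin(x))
This is a 0/0 indeterminate form.

Apply L'Hôpital's rule: differentiate numerator and denominator separately.
  f(x) = tan(x)   ⇒   f'(x) = tan(x)^2 + 1
  g(x) = asin(x)   ⇒   g'(x) = 1/sqrt(1 - x^2)
  lim(x→0) f'(x)/g'(x) = lim(x→0) (tan(x)^2 + 1)/(1/sqrt(1 - x^2))
  = 1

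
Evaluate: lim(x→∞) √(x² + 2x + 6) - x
This is an ∞-∞ indeterminate form.

Combine fractions or rationalize to convert ∞-∞ to 0/0 form:
  lim(x→∞) √(x² + 2x + 6) - x = 1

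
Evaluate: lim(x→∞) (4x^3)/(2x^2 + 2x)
This is an ∞/∞ indeterminate form.

Apply L'Hôpital's rule: differentiate numerator and denominator separately.
  f(x) = 4·x^3   ⇒   f'(x) = 12·x^2
  g(x) = 2·x^2 + 2·x   ⇒   g'(x) = 4·x + 2
  lim(x→∞) f'(x)/g'(x) = lim(x→∞) (12·x^2)/(4·x + 2)
  = ∞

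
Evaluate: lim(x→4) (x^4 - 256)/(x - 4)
This is a standard limit.

Factor or rationalize the expression:
  lim(x→4) (x^4 - 256)/(x - 4) = 256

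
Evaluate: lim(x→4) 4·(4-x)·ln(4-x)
This is a 0·∞ indeterminate form.

Rewrite 0·∞ as a quotient (0/0 or ∞/∞ form), then apply L'Hôpital's rule:
  lim(x→4) 4·(4-x)·ln(4-x) = 0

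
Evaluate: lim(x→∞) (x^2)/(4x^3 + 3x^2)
This is an ∞/∞ indeterminate form.

Apply L'Hôpital's rule: differentiate numerator and denominator separately.
  f(x) = x^2   ⇒   f'(x) = 2·x
  g(x) = 4·x^3 + 3·x^2   ⇒   g'(x) = 12·x^2 + 6·x
  lim(x→∞) f'(x)/g'(x) = lim(x→∞) (2·x)/(12·x^2 + 6·x)
  = 0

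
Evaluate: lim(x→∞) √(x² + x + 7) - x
This is an ∞-∞ indeterminate form.

Combine fractions or rationalize to convert ∞-∞ to 0/0 form:
  lim(x→∞) √(x² + x + 7) - x = 1/2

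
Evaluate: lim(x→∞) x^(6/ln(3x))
This is an exponential indeterminate form.

For exponential indeterminate forms, take the natural log:
  Let L = lim(x→∞) x^(6/ln(3x))
  Then ln(L) = lim(x→∞) [exponent × ln(base)]
  Evaluate using L'Hôpital or standard limits, then exponentiate.
  L = e^(6)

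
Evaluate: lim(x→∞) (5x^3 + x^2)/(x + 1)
This is an ∞/∞ indeterminate form.

Apply L'Hôpital's rule: differentiate numerator and denominator separately.
  f(x) = 5·x^3 + x^2   ⇒   f'(x) = 15·x^2 + 2·x
  g(x) = x + 1   ⇒   g'(x) = 1
  lim(x→∞) f'(x)/g'(x) = lim(x→∞) (15·x^2 + 2·x)/(1)
  = ∞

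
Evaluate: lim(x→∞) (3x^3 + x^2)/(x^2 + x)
This is an ∞/∞ indeterminate form.

Apply L'Hôpital's rule: differentiate numerator and denominator separately.
  f(x) = 3·x^3 + x^2   ⇒   f'(x) = 9·x^2 + 2·x
  g(x) = x^2 + x   ⇒   g'(x) = 2·x + 1
  lim(x→∞) f'(x)/g'(x) = lim(x→∞) (9·x^2 + 2·x)/(2·x + 1)
  = ∞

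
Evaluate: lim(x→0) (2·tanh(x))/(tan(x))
This is a 0/0 indeterminate form.

Apply L'Hôpital's rule: differentiate numerator and denominator separately.
  f(x) = 2·tanh(x)   ⇒   f'(x) = 2 - 2·tanh(x)^2
  g(x) = tan(x)   ⇒   g'(x) = tan(x)^2 + 1
  lim(x→0) f'(x)/g'(x) = lim(x→0) (2 - 2·tanh(x)^2)/(tan(x)^2 + 1)
  = 2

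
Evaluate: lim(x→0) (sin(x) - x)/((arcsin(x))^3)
This is a 0/0 indeterminate form.

Apply L'Hôpital's rule: differentiate numerator and denominator separately.
  f(x) = -x + sin(x)   ⇒   f'(x) = cos(x) - 1
  g(x) = asin(x)^3   ⇒   g'(x) = 3·asin(x)^2/sqrt(1 - x^2)
  lim(x→0) f'(x)/g'(x) = lim(x→0) (cos(x) - 1)/(3·asin(x)^2/sqrt(1 - x^2))
  = -1/6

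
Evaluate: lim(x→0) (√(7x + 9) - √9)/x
This is a standard limit.

Factor or rationalize the expression:
  lim(x→0) (√(7x + 9) - √9)/x = 7/6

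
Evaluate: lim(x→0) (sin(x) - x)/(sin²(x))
This is a 0/0 indeterminate form.

Apply L'Hôpital's rule: differentiate numerator and denominator separately.
  f(x) = -x + sin(x)   ⇒   f'(x) = cos(x) - 1
  g(x) = sin(x)^2   ⇒   g'(x) = 2·sin(x)·cos(x)
  lim(x→0) f'(x)/g'(x) = lim(x→0) (cos(x) - 1)/(2·sin(x)·cos(x))
  = 0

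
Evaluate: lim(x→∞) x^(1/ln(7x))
This is an exponential indeterminate form.

For exponential indeterminate forms, take the natural log:
  Let L = lim(x→∞) x^(1/ln(7x))
  Then ln(L) = lim(x→∞) [exponent × ln(base)]
  Evaluate using L'Hôpital or standard limits, then exponentiate.
  L = e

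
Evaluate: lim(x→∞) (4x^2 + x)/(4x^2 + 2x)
This is an ∞/∞ indeterminate form.

Apply L'Hôpital's rule: differentiate numerator and denominator separately.
  f(x) = 4·x^2 + x   ⇒   f'(x) = 8·x + 1
  g(x) = 4·x^2 + 2·x   ⇒   g'(x) = 8·x + 2
  lim(x→∞) f'(x)/g'(x) = lim(x→∞) (8·x + 1)/(8·x + 2)
  = 1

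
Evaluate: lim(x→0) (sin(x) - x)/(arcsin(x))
This is a 0/0 indeterminate form.

Apply L'Hôpital's rule: differentiate numerator and denominator separately.
  f(x) = -x + sin(x)   ⇒   f'(x) = cos(x) - 1
  g(x) = asin(x)   ⇒   g'(x) = 1/sqrt(1 - x^2)
  lim(x→0) f'(x)/g'(x) = lim(x→0) (cos(x) - 1)/(1/sqrt(1 - x^2))
  = 0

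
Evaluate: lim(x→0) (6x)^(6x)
This is an exponential indeterminate form.

For exponential indeterminate forms, take the natural log:
  Let L = lim(x→0) (6x)^(6x)
  Then ln(L) = lim(x→0) [exponent × ln(base)]
  Evaluate using L'Hôpital or standard limits, then exponentiate.
  L = 1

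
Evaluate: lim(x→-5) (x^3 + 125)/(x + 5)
This is a standard limit.

Factor or rationalize the expression:
  lim(x→-5) (x^3 + 125)/(x + 5) = 75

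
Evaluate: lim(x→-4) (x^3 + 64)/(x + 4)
This is a standard limit.

Factor or rationalize the expression:
  lim(x→-4) (x^3 + 64)/(x + 4) = 48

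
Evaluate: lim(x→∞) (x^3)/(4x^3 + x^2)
This is an ∞/∞ indeterminate form.

Apply L'Hôpital's rule: differentiate numerator and denominator separately.
  f(x) = x^3   ⇒   f'(x) = 3·x^2
  g(x) = 4·x^3 + x^2   ⇒   g'(x) = 12·x^2 + 2·x
  lim(x→∞) f'(x)/g'(x) = lim(x→∞) (3·x^2)/(12·x^2 + 2·x)
  = 1/4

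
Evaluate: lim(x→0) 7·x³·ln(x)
This is a 0·∞ indeterminate form.

Rewrite 0·∞ as a quotient (0/0 or ∞/∞ form), then apply L'Hôpital's rule:
  lim(x→0) 7·x³·ln(x) = 0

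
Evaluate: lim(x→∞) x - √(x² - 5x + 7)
This is an ∞-∞ indeterminate form.

Combine fractions or rationalize to convert ∞-∞ to 0/0 form:
  lim(x→∞) x - √(x² - 5x + 7) = 5/2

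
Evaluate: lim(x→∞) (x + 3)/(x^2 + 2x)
This is an ∞/∞ indeterminate form.

Apply L'Hôpital's rule: differentiate numerator and denominator separately.
  f(x) = x + 3   ⇒   f'(x) = 1
  g(x) = x^2 + 2·x   ⇒   g'(x) = 2·x + 2
  lim(x→∞) f'(x)/g'(x) = lim(x→∞) (1)/(2·x + 2)
  = 0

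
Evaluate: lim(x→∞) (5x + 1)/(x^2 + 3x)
This is an ∞/∞ indeterminate form.

Apply L'Hôpital's rule: differentiate numerator and denominator separately.
  f(x) = 5·x + 1   ⇒   f'(x) = 5
  g(x) = x^2 + 3·x   ⇒   g'(x) = 2·x + 3
  lim(x→∞) f'(x)/g'(x) = lim(x→∞) (5)/(2·x + 3)
  = 0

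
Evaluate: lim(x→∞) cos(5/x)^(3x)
This is an exponential indeterminate form.

For exponential indeterminate forms, take the natural log:
  Let L = lim(x→∞) cos(5/x)^(3x)
  Then ln(L) = lim(x→∞) [exponent × ln(base)]
  Evaluate using L'Hôpital or standard limits, then exponentiate.
  L = 1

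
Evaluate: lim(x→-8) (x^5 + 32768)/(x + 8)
This is a standard limit.

Factor or rationalize the expression:
  lim(x→-8) (x^5 + 32768)/(x + 8) = 20480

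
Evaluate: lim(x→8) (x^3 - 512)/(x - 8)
This is a standard limit.

Factor or rationalize the expression:
  lim(x→8) (x^3 - 512)/(x - 8) = 192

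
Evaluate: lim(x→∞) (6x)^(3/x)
This is an exponential indeterminate form.

For exponential indeterminate forms, take the natural log:
  Let L = lim(x→∞) (6x)^(3/x)
  Then ln(L) = lim(x→∞) [exponent × ln(base)]
  Evaluate using L'Hôpital or standard limits, then exponentiate.
  L = 1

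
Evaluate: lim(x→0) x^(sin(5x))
This is an exponential indeterminate form.

For exponential indeterminate forms, take the natural log:
  Let L = lim(x→0) x^(sin(5x))
  Then ln(L) = lim(x→0) [exponent × ln(base)]
  Evaluate using L'Hôpital or standard limits, then exponentiate.
  L = 1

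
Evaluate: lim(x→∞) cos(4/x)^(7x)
This is an exponential indeterminate form.

For exponential indeterminate forms, take the natural log:
  Let L = lim(x→∞) cos(4/x)^(7x)
  Then ln(L) = lim(x→∞) [exponent × ln(base)]
  Evaluate using L'Hôpital or standard limits, then exponentiate.
  L = 1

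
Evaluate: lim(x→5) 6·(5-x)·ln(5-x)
This is a 0·∞ indeterminate form.

Rewrite 0·∞ as a quotient (0/0 or ∞/∞ form), then apply L'Hôpital's rule:
  lim(x→5) 6·(5-x)·ln(5-x) = 0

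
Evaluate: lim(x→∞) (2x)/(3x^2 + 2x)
This is an ∞/∞ indeterminate form.

Apply L'Hôpital's rule: differentiate numerator and denominator separately.
  f(x) = 2·x   ⇒   f'(x) = 2
  g(x) = 3·x^2 + 2·x   ⇒   g'(x) = 6·x + 2
  lim(x→∞) f'(x)/g'(x) = lim(x→∞) (2)/(6·x + 2)
  = 0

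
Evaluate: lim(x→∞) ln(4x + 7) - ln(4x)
This is an ∞-∞ indeterminate form.

Combine fractions or rationalize to convert ∞-∞ to 0/0 form:
  lim(x→∞) ln(4x + 7) - ln(4x) = 0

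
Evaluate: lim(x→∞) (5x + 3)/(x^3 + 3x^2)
This is an ∞/∞ indeterminate form.

Apply L'Hôpital's rule: differentiate numerator and denominator separately.
  f(x) = 5·x + 3   ⇒   f'(x) = 5
  g(x) = x^3 + 3·x^2   ⇒   g'(x) = 3·x^2 + 6·x
  lim(x→∞) f'(x)/g'(x) = lim(x→∞) (5)/(3·x^2 + 6·x)
  = 0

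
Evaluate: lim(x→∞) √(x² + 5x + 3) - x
This is an ∞-∞ indeterminate form.

Combine fractions or rationalize to convert ∞-∞ to 0/0 form:
  lim(x→∞) √(x² + 5x + 3) - x = 5/2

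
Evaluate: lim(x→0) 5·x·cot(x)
This is a 0·∞ indeterminate form.

Rewrite 0·∞ as a quotient (0/0 or ∞/∞ form), then apply L'Hôpital's rule:
  lim(x→0) 5·x·cot(x) = 5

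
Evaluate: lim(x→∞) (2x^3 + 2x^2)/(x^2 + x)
This is an ∞/∞ indeterminate form.

Apply L'Hôpital's rule: differentiate numerator and denominator separately.
  f(x) = 2·x^3 + 2·x^2   ⇒   f'(x) = 6·x^2 + 4·x
  g(x) = x^2 + x   ⇒   g'(x) = 2·x + 1
  lim(x→∞) f'(x)/g'(x) = lim(x→∞) (6·x^2 + 4·x)/(2·x + 1)
  = ∞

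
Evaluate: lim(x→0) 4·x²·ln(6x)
This is a 0·∞ indeterminate form.

Rewrite 0·∞ as a quotient (0/0 or ∞/∞ form), then apply L'Hôpital's rule:
  lim(x→0) 4·x²·ln(6x) = 0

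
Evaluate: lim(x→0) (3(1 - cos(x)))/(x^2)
This is a 0/0 indeterminate form.

Apply L'Hôpital's rule: differentiate numerator and denominator separately.
  f(x) = 3 - 3·cos(x)   ⇒   f'(x) = 3·sin(x)
  g(x) = x^2   ⇒   g'(x) = 2·x
  lim(x→0) f'(x)/g'(x) = lim(x→0) (3·sin(x))/(2·x)
  = 3/2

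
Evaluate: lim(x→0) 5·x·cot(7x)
This is a 0·∞ indeterminate form.

Rewrite 0·∞ as a quotient (0/0 or ∞/∞ form), then apply L'Hôpital's rule:
  lim(x→0) 5·x·cot(7x) = 5/7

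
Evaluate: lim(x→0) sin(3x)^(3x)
This is an exponential indeterminate form.

For exponential indeterminate forms, take the natural log:
  Let L = lim(x→0) sin(3x)^(3x)
  Then ln(L) = lim(x→0) [exponent × ln(base)]
  Evaluate using L'Hôpital or standard limits, then exponentiate.
  L = 1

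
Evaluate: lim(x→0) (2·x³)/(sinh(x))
This is a 0/0 indeterminate form.

Apply L'Hôpital's rule: differentiate numerator and denominator separately.
  f(x) = 2·x^3   ⇒   f'(x) = 6·x^2
  g(x) = sinh(x)   ⇒   g'(x) = cosh(x)
  lim(x→0) f'(x)/g'(x) = lim(x→0) (6·x^2)/(cosh(x))
  = 0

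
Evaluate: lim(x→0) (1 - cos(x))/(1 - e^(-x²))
This is a 0/0 indeterminate form.

Apply L'Hôpital's rule: differentiate numerator and denominator separately.
  f(x) = 1 - cos(x)   ⇒   f'(x) = sin(x)
  g(x) = 1 - e^(-x^2)   ⇒   g'(x) = 2·x·e^(-x^2)
  lim(x→0) f'(x)/g'(x) = lim(x→0) (sin(x))/(2·x·e^(-x^2))
  = 1/2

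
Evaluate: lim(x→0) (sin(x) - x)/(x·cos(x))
This is a 0/0 indeterminate form.

Apply L'Hôpital's rule: differentiate numerator and denominator separately.
  f(x) = -x + sin(x)   ⇒   f'(x) = cos(x) - 1
  g(x) = x·cos(x)   ⇒   g'(x) = -x·sin(x) + cos(x)
  lim(x→0) f'(x)/g'(x) = lim(x→0) (cos(x) - 1)/(-x·sin(x) + cos(x))
  = 0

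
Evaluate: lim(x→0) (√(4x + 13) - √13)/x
This is a standard limit.

Factor or rationalize the expression:
  lim(x→0) (√(4x + 13) - √13)/x = 2·sqrt(13)/13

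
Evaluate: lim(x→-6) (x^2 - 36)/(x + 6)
This is a standard limit.

Factor or rationalize the expression:
  lim(x→-6) (x^2 - 36)/(x + 6) = -12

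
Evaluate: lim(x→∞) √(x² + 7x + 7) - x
This is an ∞-∞ indeterminate form.

Combine fractions or rationalize to convert ∞-∞ to 0/0 form:
  lim(x→∞) √(x² + 7x + 7) - x = 7/2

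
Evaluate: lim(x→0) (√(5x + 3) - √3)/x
This is a standard limit.

Factor or rationalize the expression:
  lim(x→0) (√(5x + 3) - √3)/x = 5·sqrt(3)/6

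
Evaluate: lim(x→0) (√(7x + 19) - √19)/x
This is a standard limit.

Factor or rationalize the expression:
  lim(x→0) (√(7x + 19) - √19)/x = 7·sqrt(19)/38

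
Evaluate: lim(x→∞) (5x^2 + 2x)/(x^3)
This is an ∞/∞ indeterminate form.

Apply L'Hôpital's rule: differentiate numerator and denominator separately.
  f(x) = 5·x^2 + 2·x   ⇒   f'(x) = 10·x + 2
  g(x) = x^3   ⇒   g'(x) = 3·x^2
  lim(x→∞) f'(x)/g'(x) = lim(x→∞) (10·x + 2)/(3·x^2)
  = 0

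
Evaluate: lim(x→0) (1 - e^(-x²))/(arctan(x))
This is a 0/0 indeterminate form.

Apply L'Hôpital's rule: differentiate numerator and denominator separately.
  f(x) = 1 - e^(-x^2)   ⇒   f'(x) = 2·x·e^(-x^2)
  g(x) = atan(x)   ⇒   g'(x) = 1/(x^2 + 1)
  lim(x→0) f'(x)/g'(x) = lim(x→0) (2·x·e^(-x^2))/(1/(x^2 + 1))
  = 0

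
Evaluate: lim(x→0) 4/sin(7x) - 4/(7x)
This is an ∞-∞ indeterminate form.

Combine fractions or rationalize to convert ∞-∞ to 0/0 form:
  lim(x→0) 4/sin(7x) - 4/(7x) = 0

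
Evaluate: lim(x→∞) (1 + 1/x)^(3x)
This is an exponential indeterminate form.

For exponential indeterminate forms, take the natural log:
  Let L = lim(x→∞) (1 + 1/x)^(3x)
  Then ln(L) = lim(x→∞) [exponent × ln(base)]
  Evaluate using L'Hôpital or standard limits, then exponentiate.
  L = e^(3)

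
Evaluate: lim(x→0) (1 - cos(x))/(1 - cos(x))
This is a 0/0 indeterminate form.

Apply L'Hôpital's rule: differentiate numerator and denominator separately.
  f(x) = 1 - cos(x)   ⇒   f'(x) = sin(x)
  g(x) = 1 - cos(x)   ⇒   g'(x) = sin(x)
  lim(x→0) f'(x)/g'(x) = lim(x→0) (sin(x))/(sin(x))
  = 1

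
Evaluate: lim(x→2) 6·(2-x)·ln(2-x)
This is a 0·∞ indeterminate form.

Rewrite 0·∞ as a quotient (0/0 or ∞/∞ form), then apply L'Hôpital's rule:
  lim(x→2) 6·(2-x)·ln(2-x) = 0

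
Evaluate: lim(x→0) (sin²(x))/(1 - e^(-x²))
This is a 0/0 indeterminate form.

Apply L'Hôpital's rule: differentiate numerator and denominator separately.
  f(x) = sin(x)^2   ⇒   f'(x) = 2·sin(x)·cos(x)
  g(x) = 1 - e^(-x^2)   ⇒   g'(x) = 2·x·e^(-x^2)
  lim(x→0) f'(x)/g'(x) = lim(x→0) (2·sin(x)·cos(x))/(2·x·e^(-x^2))
  = 1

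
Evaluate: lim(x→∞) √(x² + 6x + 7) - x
This is an ∞-∞ indeterminate form.

Combine fractions or rationalize to convert ∞-∞ to 0/0 form:
  lim(x→∞) √(x² + 6x + 7) - x = 3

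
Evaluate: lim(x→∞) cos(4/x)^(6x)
This is an exponential indeterminate form.

For exponential indeterminate forms, take the natural log:
  Let L = lim(x→∞) cos(4/x)^(6x)
  Then ln(L) = lim(x→∞) [exponent × ln(base)]
  Evaluate using L'Hôpital or standard limits, then exponentiate.
  L = 1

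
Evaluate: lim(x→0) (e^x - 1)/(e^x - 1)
This is a 0/0 indeterminate form.

Apply L'Hôpital's rule: differentiate numerator and denominator separately.
  f(x) = e^(x) - 1   ⇒   f'(x) = e^(x)
  g(x) = e^(x) - 1   ⇒   g'(x) = e^(x)
  lim(x→0) f'(x)/g'(x) = lim(x→0) (e^(x))/(e^(x))
  = 1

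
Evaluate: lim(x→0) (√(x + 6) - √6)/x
This is a standard limit.

Factor or rationalize the expression:
  lim(x→0) (√(x + 6) - √6)/x = sqrt(6)/12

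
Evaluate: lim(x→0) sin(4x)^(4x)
This is an exponential indeterminate form.

For exponential indeterminate forms, take the natural log:
  Let L = lim(x→0) sin(4x)^(4x)
  Then ln(L) = lim(x→0) [exponent × ln(base)]
  Evaluate using L'Hôpital or standard limits, then exponentiate.
  L = 1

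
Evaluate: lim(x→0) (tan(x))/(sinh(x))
This is a 0/0 indeterminate form.

Apply L'Hôpital's rule: differentiate numerator and denominator separately.
  f(x) = tan(x)   ⇒   f'(x) = tan(x)^2 + 1
  g(x) = sinh(x)   ⇒   g'(x) = cosh(x)
  lim(x→0) f'(x)/g'(x) = lim(x→0) (tan(x)^2 + 1)/(cosh(x))
  = 1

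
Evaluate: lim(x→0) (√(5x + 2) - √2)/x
This is a standard limit.

Factor or rationalize the expression:
  lim(x→0) (√(5x + 2) - √2)/x = 5·sqrt(2)/4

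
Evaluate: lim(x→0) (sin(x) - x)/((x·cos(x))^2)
This is a 0/0 indeterminate form.

Apply L'Hôpital's rule: differentiate numerator and denominator separately.
  f(x) = -x + sin(x)   ⇒   f'(x) = cos(x) - 1
  g(x) = x^2·cos(x)^2   ⇒   g'(x) = -2·x^2·sin(x)·cos(x) + 2·x·cos(x)^2
  lim(x→0) f'(x)/g'(x) = lim(x→0) (cos(x) - 1)/(-2·x^2·sin(x)·cos(x) + 2·x·cos(x)^2)
  = 0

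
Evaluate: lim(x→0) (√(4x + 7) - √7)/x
This is a standard limit.

Factor or rationalize the expression:
  lim(x→0) (√(4x + 7) - √7)/x = 2·sqrt(7)/7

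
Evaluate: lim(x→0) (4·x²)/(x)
This is a 0/0 indeterminate form.

Apply L'Hôpital's rule: differentiate numerator and denominator separately.
  f(x) = 4·x^2   ⇒   f'(x) = 8·x
  g(x) = x   ⇒   g'(x) = 1
  lim(x→0) f'(x)/g'(x) = lim(x→0) (8·x)/(1)
  = 0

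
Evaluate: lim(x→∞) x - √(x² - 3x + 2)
This is an ∞-∞ indeterminate form.

Combine fractions or rationalize to convert ∞-∞ to 0/0 form:
  lim(x→∞) x - √(x² - 3x + 2) = 3/2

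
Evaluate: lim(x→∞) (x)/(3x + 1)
This is an ∞/∞ indeterminate form.

Apply L'Hôpital's rule: differentiate numerator and denominator separately.
  f(x) = x   ⇒   f'(x) = 1
  g(x) = 3·x + 1   ⇒   g'(x) = 3
  lim(x→∞) f'(x)/g'(x) = lim(x→∞) (1)/(3)
  = 1/3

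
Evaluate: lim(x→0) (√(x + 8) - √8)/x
This is a standard limit.

Factor or rationalize the expression:
  lim(x→0) (√(x + 8) - √8)/x = sqrt(2)/8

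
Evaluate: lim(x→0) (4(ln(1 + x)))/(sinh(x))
This is a 0/0 indeterminate form.

Apply L'Hôpital's rule: differentiate numerator and denominator separately.
  f(x) = 4·ln(x + 1)   ⇒   f'(x) = 4/(x + 1)
  g(x) = sinh(x)   ⇒   g'(x) = cosh(x)
  lim(x→0) f'(x)/g'(x) = lim(x→0) (4/(x + 1))/(cosh(x))
  = 4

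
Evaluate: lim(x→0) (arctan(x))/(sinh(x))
This is a 0/0 indeterminate form.

Apply L'Hôpital's rule: differentiate numerator and denominator separately.
  f(x) = atan(x)   ⇒   f'(x) = 1/(x^2 + 1)
  g(x) = sinh(x)   ⇒   g'(x) = cosh(x)
  lim(x→0) f'(x)/g'(x) = lim(x→0) (1/(x^2 + 1))/(cosh(x))
  = 1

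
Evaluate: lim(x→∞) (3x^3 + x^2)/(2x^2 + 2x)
This is an ∞/∞ indeterminate form.

Apply L'Hôpital's rule: differentiate numerator and denominator separately.
  f(x) = 3·x^3 + x^2   ⇒   f'(x) = 9·x^2 + 2·x
  g(x) = 2·x^2 + 2·x   ⇒   g'(x) = 4·x + 2
  lim(x→∞) f'(x)/g'(x) = lim(x→∞) (9·x^2 + 2·x)/(4·x + 2)
  = ∞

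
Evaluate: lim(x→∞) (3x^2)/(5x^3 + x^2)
This is an ∞/∞ indeterminate form.

Apply L'Hôpital's rule: differentiate numerator and denominator separately.
  f(x) = 3·x^2   ⇒   f'(x) = 6·x
  g(x) = 5·x^3 + x^2   ⇒   g'(x) = 15·x^2 + 2·x
  lim(x→∞) f'(x)/g'(x) = lim(x→∞) (6·x)/(15·x^2 + 2·x)
  = 0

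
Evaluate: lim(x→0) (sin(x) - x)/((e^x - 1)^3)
This is a 0/0 indeterminate form.

Apply L'Hôpital's rule: differentiate numerator and denominator separately.
  f(x) = -x + sin(x)   ⇒   f'(x) = cos(x) - 1
  g(x) = (e^(x) - 1)^3   ⇒   g'(x) = 3·(e^(x) - 1)^2·e^(x)
  lim(x→0) f'(x)/g'(x) = lim(x→0) (cos(x) - 1)/(3·(e^(x) - 1)^2·e^(x))
  = -1/6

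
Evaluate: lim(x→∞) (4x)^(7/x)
This is an exponential indeterminate form.

For exponential indeterminate forms, take the natural log:
  Let L = lim(x→∞) (4x)^(7/x)
  Then ln(L) = lim(x→∞) [exponent × ln(base)]
  Evaluate using L'Hôpital or standard limits, then exponentiate.
  L = 1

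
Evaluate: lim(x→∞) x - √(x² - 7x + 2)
This is an ∞-∞ indeterminate form.

Combine fractions or rationalize to convert ∞-∞ to 0/0 form:
  lim(x→∞) x - √(x² - 7x + 2) = 7/2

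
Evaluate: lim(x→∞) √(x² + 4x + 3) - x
This is an ∞-∞ indeterminate form.

Combine fractions or rationalize to convert ∞-∞ to 0/0 form:
  lim(x→∞) √(x² + 4x + 3) - x = 2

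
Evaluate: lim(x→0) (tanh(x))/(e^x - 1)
This is a 0/0 indeterminate form.

Apply L'Hôpital's rule: differentiate numerator and denominator separately.
  f(x) = tanh(x)   ⇒   f'(x) = 1 - tanh(x)^2
  g(x) = e^(x) - 1   ⇒   g'(x) = e^(x)
  lim(x→0) f'(x)/g'(x) = lim(x→0) (1 - tanh(x)^2)/(e^(x))
  = 1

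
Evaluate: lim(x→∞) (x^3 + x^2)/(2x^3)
This is an ∞/∞ indeterminate form.

Apply L'Hôpital's rule: differentiate numerator and denominator separately.
  f(x) = x^3 + x^2   ⇒   f'(x) = 3·x^2 + 2·x
  g(x) = 2·x^3   ⇒   g'(x) = 6·x^2
  lim(x→∞) f'(x)/g'(x) = lim(x→∞) (3·x^2 + 2·x)/(6·x^2)
  = 1/2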